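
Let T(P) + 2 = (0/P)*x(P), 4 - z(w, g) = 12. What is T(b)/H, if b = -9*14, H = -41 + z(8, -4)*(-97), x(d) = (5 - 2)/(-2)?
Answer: -2/735 ≈ -0.0027211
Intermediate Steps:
z(w, g) = -8 (z(w, g) = 4 - 1*12 = 4 - 12 = -8)
x(d) = -3/2 (x(d) = 3*(-1/2) = -3/2)
H = 735 (H = -41 - 8*(-97) = -41 + 776 = 735)
b = -126
T(P) = -2 (T(P) = -2 + (0/P)*(-3/2) = -2 + 0*(-3/2) = -2 + 0 = -2)
T(b)/H = -2/735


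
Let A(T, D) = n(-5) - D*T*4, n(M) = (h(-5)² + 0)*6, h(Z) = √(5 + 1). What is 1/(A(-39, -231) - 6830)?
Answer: -1/42830 ≈ -2.3348e-5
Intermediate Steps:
h(Z) = √6
n(M) = 36 (n(M) = ((√6)² + 0)*6 = (6 + 0)*6 = 6*6 = 36)
A(T, D) = 36 - 4*D*T (A(T, D) = 36 - D*T*4 = 36 - 4*D*T)
1/(A(-39, -231) - 6830) = 1/((36 - 4*(-231)*(-39)) - 6830) = 1/((36 - 36036) - 6830) = 1/(-36000 - 6830) = 1/(-42830) = -1/42830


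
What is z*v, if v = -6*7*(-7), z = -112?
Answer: -32928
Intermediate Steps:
v = 294 (v = -42*(-7) = 294)
z*v = -112*294 = -32928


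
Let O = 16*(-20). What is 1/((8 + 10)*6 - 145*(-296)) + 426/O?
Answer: -291577/219040 ≈ -1.3312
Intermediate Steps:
O = -320
1/((8 + 10)*6 - 145*(-296)) + 426/O = 1/((8 + 10)*6 - 145*(-296)) + 426/(-320) = -1/296/(18*6 - 145) + 426*(-1/320) = -1/296/(108 - 145) - 213/160 = -1/296/(-37) - 213/160 = -1/37*(-1/296) - 213/160 = 1/10952 - 213/160 = -291577/219040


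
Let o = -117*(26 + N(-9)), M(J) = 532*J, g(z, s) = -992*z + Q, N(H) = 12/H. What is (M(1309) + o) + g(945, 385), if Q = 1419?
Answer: -242519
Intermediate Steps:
g(z, s) = 1419 - 992*z (g(z, s) = -992*z + 1419 = 1419 - 992*z)
o = -2886 (o = -117*(26 + 12/(-9)) = -117*(26 + 12*(-⅑)) = -117*(26 - 4/3) = -117*74/3 = -2886)
(M(1309) + o) + g(945, 385) = (532*1309 - 2886) + (1419 - 992*945) = (696388 - 2886) + (1419 - 937440) = 693502 - 936021 = -242519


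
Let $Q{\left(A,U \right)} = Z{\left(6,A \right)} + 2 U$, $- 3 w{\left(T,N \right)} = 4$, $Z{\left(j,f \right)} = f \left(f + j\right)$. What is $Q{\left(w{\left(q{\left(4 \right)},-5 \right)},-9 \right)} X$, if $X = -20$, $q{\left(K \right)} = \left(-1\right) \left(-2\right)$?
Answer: $\frac{4360}{9} \approx 484.44$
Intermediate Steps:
$q{\left(K \right)} = 2$
$w{\left(T,N \right)} = - \frac{4}{3}$ ($w{\left(T,N \right)} = \left(- \frac{1}{3}\right) 4 = - \frac{4}{3}$)
$Q{\left(A,U \right)} = 2 U + A \left(6 + A\right)$ ($Q{\left(A,U \right)} = A \left(A + 6\right) + 2 U = A \left(6 + A\right) + 2 U = 2 U + A \left(6 + A\right)$)
$Q{\left(w{\left(q{\left(4 \right)},-5 \right)},-9 \right)} X = \left(2 \left(-9\right) - \frac{4 \left(6 - \frac{4}{3}\right)}{3}\right) \left(-20\right) = \left(-18 - \frac{56}{9}\right) \left(-20\right) = \left(- \frac{218}{9}\right) \left(-20\right) = \frac{4360}{9}$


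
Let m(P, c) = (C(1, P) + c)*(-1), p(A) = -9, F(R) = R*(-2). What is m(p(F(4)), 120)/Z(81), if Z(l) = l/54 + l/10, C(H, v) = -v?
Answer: -215/16 ≈ -13.438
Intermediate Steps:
F(R) = -2*R
Z(l) = 16*l/135 (Z(l) = l*(1/54) + l*(⅒) = l/54 + l/10 = 16*l/135)
m(P, c) = P - c (m(P, c) = (-P + c)*(-1) = (c - P)*(-1) = P - c)
m(p(F(4)), 120)/Z(81) = (-9 - 1*120)/(((16/135)*81)) = (-9 - 120)/(48/5) = -129*5/48 = -215/16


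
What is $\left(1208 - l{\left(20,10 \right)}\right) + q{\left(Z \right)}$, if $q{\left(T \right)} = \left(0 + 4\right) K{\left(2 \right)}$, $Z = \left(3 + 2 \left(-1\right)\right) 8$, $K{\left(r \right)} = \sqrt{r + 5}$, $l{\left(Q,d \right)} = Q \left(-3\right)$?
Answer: $1268 + 4 \sqrt{7} \approx 1278.6$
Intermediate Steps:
$l{\left(Q,d \right)} = - 3 Q$
$K{\left(r \right)} = \sqrt{5 + r}$
$Z = 8$ ($Z = \left(3 - 2\right) 8 = 1 \cdot 8 = 8$)
$q{\left(T \right)} = 4 \sqrt{7}$ ($q{\left(T \right)} = \left(0 + 4\right) \sqrt{5 + 2} = 4 \sqrt{7}$)
$\left(1208 - l{\left(20,10 \right)}\right) + q{\left(Z \right)} = \left(1208 - \left(-3\right) 20\right) + 4 \sqrt{7} = \left(1208 - -60\right) + 4 \sqrt{7} = \left(1208 + 60\right) + 4 \sqrt{7} = 1268 + 4 \sqrt{7}$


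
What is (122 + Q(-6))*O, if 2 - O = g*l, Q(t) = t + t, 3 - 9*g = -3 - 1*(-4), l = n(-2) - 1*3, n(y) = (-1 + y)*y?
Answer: 440/3 ≈ 146.67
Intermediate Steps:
n(y) = y*(-1 + y)
l = 3 (l = -2*(-1 - 2) - 1*3 = -2*(-3) - 3 = 6 - 3 = 3)
g = 2/9 (g = 1/3 - (-3 - 1*(-4))/9 = 1/3 - (-3 + 4)/9 = 1/3 - 1/9*1 = 1/3 - 1/9 = 2/9 ≈ 0.22222)
Q(t) = 2*t
O = 4/3 (O = 2 - 2*3/9 = 2 - 1*2/3 = 2 - 2/3 = 4/3 ≈ 1.3333)
(122 + Q(-6))*O = (122 + 2*(-6))*(4/3) = (122 - 12)*(4/3) = 110*(4/3) = 440/3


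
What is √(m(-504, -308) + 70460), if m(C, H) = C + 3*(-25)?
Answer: √69881 ≈ 264.35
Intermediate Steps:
m(C, H) = -75 + C (m(C, H) = C - 75 = -75 + C)
√(m(-504, -308) + 70460) = √((-75 - 504) + 70460) = √(-579 + 70460) = √69881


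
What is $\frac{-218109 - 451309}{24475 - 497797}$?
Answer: $\frac{334709}{236661} \approx 1.4143$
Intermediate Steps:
$\frac{-218109 - 451309}{24475 - 497797} = - \frac{669418}{-473322} = \left(-669418\right) \left(- \frac{1}{473322}\right) = \frac{334709}{236661}$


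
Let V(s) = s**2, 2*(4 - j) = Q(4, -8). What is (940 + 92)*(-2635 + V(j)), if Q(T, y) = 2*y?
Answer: -2570712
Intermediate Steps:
j = 12 (j = 4 - (-8) = 4 - 1/2*(-16) = 4 + 8 = 12)
(940 + 92)*(-2635 + V(j)) = (940 + 92)*(-2635 + 12**2) = 1032*(-2635 + 144) = 1032*(-2491) = -2570712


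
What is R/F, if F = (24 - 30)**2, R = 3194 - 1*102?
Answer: 773/9 ≈ 85.889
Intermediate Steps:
R = 3092 (R = 3194 - 102 = 3092)
F = 36 (F = (-6)**2 = 36)
R/F = 3092/36 = 3092*(1/36) = 773/9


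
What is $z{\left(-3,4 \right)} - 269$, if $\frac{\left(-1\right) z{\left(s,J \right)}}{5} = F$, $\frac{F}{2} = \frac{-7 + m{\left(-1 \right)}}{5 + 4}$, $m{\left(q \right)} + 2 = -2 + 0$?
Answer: $- \frac{2311}{9} \approx -256.78$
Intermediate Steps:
$m{\left(q \right)} = -4$ ($m{\left(q \right)} = -2 + \left(-2 + 0\right) = -2 - 2 = -4$)
$F = - \frac{22}{9}$ ($F = 2 \frac{-7 - 4}{5 + 4} = 2 \left(- \frac{11}{9}\right) = - \frac{22}{9} \approx -2.4444$)
$z{\left(s,J \right)} = \frac{110}{9}$ ($z{\left(s,J \right)} = \left(-5\right) \left(- \frac{22}{9}\right) = \frac{110}{9}$)
$z{\left(-3,4 \right)} - 269 = \frac{110}{9} - 269 = - \frac{2311}{9}$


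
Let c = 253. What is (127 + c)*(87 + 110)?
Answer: 74860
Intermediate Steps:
(127 + c)*(87 + 110) = (127 + 253)*(87 + 110) = 380*197 = 74860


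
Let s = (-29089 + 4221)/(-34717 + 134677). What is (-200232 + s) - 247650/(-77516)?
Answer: -48483584263294/242140605 ≈ -2.0023e+5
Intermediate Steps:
s = -6217/24990 (s = -24868/99960 = -24868*1/99960 = -6217/24990 ≈ -0.24878)
(-200232 + s) - 247650/(-77516) = (-200232 - 6217/24990) - 247650/(-77516) = -5003803897/24990 - 247650*(-1/77516) = -5003803897/24990 + 123825/38758 = -48483584263294/242140605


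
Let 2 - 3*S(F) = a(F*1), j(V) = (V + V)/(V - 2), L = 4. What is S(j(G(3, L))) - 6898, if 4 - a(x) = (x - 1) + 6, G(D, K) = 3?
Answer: -6895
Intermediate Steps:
j(V) = 2*V/(-2 + V) (j(V) = (2*V)/(-2 + V) = 2*V/(-2 + V))
a(x) = -1 - x (a(x) = 4 - ((x - 1) + 6) = 4 - ((-1 + x) + 6) = 4 - (5 + x) = 4 + (-5 - x) = -1 - x)
S(F) = 1 + F/3 (S(F) = ⅔ - (-1 - F)/3 = ⅔ + (⅓ + F/3) = 1 + F/3)
S(j(G(3, L))) - 6898 = (1 + (2*3/(-2 + 3))/3) - 6898 = (1 + (2*3/1)/3) - 6898 = (1 + (2*3*1)/3) - 6898 = (1 + (⅓)*6) - 6898 = (1 + 2) - 6898 = 3 - 6898 = -6895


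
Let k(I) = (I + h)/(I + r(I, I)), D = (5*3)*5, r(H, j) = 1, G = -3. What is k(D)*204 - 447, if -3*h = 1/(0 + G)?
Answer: -13987/57 ≈ -245.39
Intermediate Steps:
h = 1/9 (h = -1/(3*(0 - 3)) = -1/3/(-3) = -1/3*(-1/3) = 1/9 ≈ 0.11111)
D = 75 (D = 15*5 = 75)
k(I) = (1/9 + I)/(1 + I) (k(I) = (I + 1/9)/(I + 1) = (1/9 + I)/(1 + I))
k(D)*204 - 447 = ((1/9 + 75)/(1 + 75))*204 - 447 = ((676/9)/76)*204 - 447 = ((1/76)*(676/9))*204 - 447 = (169/171)*204 - 447 = 11492/57 - 447 = -13987/57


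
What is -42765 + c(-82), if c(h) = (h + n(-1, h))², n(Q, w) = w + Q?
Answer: -15540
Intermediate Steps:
n(Q, w) = Q + w
c(h) = (-1 + 2*h)² (c(h) = (h + (-1 + h))² = (-1 + 2*h)²)
-42765 + c(-82) = -42765 + (-1 + 2*(-82))² = -42765 + (-1 - 164)² = -42765 + (-165)² = -42765 + 27225 = -15540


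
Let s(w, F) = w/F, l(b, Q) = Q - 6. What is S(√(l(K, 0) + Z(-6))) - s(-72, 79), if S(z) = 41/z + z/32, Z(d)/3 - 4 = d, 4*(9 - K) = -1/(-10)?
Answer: 72/79 - 325*I*√3/48 ≈ 0.91139 - 11.727*I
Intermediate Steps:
K = 359/40 (K = 9 - (-1)/(4*(-10)) = 9 - (-1)*(-1)/(4*10) = 9 - ¼*⅒ = 9 - 1/40 = 359/40 ≈ 8.9750)
Z(d) = 12 + 3*d
l(b, Q) = -6 + Q
S(z) = 41/z + z/32 (S(z) = 41/z + z*(1/32) = 41/z + z/32)
S(√(l(K, 0) + Z(-6))) - s(-72, 79) = (41/(√((-6 + 0) + (12 + 3*(-6)))) + √((-6 + 0) + (12 + 3*(-6)))/32) - (-72)/79 = (41/(√(-6 + (12 - 18))) + √(-6 + (12 - 18))/32) - (-72)/79 = (41/(√(-6 - 6)) + √(-6 - 6)/32) - 1*(-72/79) = (41/(√(-12)) + √(-12)/32) + 72/79 = (41/((2*I*√3)) + (2*I*√3)/32) + 72/79 = (41*(-I*√3/6) + I*√3/16) + 72/79 = (-41*I*√3/6 + I*√3/16) + 72/79 = -325*I*√3/48 + 72/79 = 72/79 - 325*I*√3/48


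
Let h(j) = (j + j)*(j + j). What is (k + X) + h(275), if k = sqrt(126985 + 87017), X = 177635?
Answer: 480135 + 9*sqrt(2642) ≈ 4.8060e+5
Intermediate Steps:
k = 9*sqrt(2642) (k = sqrt(214002) = 9*sqrt(2642) ≈ 462.60)
h(j) = 4*j**2 (h(j) = (2*j)*(2*j) = 4*j**2)
(k + X) + h(275) = (9*sqrt(2642) + 177635) + 4*275**2 = (177635 + 9*sqrt(2642)) + 4*75625 = (177635 + 9*sqrt(2642)) + 302500 = 480135 + 9*sqrt(2642)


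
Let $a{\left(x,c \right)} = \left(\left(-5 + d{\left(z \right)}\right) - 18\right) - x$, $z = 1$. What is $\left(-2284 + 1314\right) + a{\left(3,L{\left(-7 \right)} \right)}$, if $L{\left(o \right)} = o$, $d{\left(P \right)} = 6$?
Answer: $-990$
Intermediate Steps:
$a{\left(x,c \right)} = -17 - x$ ($a{\left(x,c \right)} = \left(\left(-5 + 6\right) - 18\right) - x = \left(1 - 18\right) - x = -17 - x$)
$\left(-2284 + 1314\right) + a{\left(3,L{\left(-7 \right)} \right)} = \left(-2284 + 1314\right) - 20 = -970 - 20 = -990$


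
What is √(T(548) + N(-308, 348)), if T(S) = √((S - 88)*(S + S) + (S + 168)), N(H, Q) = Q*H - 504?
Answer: √(-107688 + 2*√126219) ≈ 327.07*I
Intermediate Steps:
N(H, Q) = -504 + H*Q (N(H, Q) = H*Q - 504 = -504 + H*Q)
T(S) = √(168 + S + 2*S*(-88 + S)) (T(S) = √((-88 + S)*(2*S) + (168 + S)) = √(2*S*(-88 + S) + (168 + S)) = √(168 + S + 2*S*(-88 + S)))
√(T(548) + N(-308, 348)) = √(√(168 - 175*548 + 2*548²) + (-504 - 308*348)) = √(√(168 - 95900 + 2*300304) + (-504 - 107184)) = √(√(168 - 95900 + 600608) - 107688) = √(√504876 - 107688) = √(2*√126219 - 107688) = √(-107688 + 2*√126219)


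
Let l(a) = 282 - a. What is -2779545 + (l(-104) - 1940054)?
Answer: -4719213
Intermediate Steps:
-2779545 + (l(-104) - 1940054) = -2779545 + ((282 - 1*(-104)) - 1940054) = -2779545 + ((282 + 104) - 1940054) = -2779545 + (386 - 1940054) = -2779545 - 1939668 = -4719213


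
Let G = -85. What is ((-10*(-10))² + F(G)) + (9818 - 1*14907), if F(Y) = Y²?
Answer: 12136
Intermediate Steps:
((-10*(-10))² + F(G)) + (9818 - 1*14907) = ((-10*(-10))² + (-85)²) + (9818 - 1*14907) = (100² + 7225) + (9818 - 14907) = (10000 + 7225) - 5089 = 17225 - 5089 = 12136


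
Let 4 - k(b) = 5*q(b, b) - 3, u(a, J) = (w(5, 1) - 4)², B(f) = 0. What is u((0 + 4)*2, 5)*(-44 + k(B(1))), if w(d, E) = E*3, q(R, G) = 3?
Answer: -52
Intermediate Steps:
w(d, E) = 3*E
u(a, J) = 1 (u(a, J) = (3*1 - 4)² = (3 - 4)² = (-1)² = 1)
k(b) = -8 (k(b) = 4 - (5*3 - 3) = 4 - (15 - 3) = 4 - 1*12 = 4 - 12 = -8)
u((0 + 4)*2, 5)*(-44 + k(B(1))) = 1*(-44 - 8) = 1*(-52) = -52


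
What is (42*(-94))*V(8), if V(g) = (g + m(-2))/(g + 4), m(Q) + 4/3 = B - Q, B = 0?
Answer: -8554/3 ≈ -2851.3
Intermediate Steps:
m(Q) = -4/3 - Q (m(Q) = -4/3 + (0 - Q) = -4/3 - Q)
V(g) = (⅔ + g)/(4 + g) (V(g) = (g + (-4/3 - 1*(-2)))/(g + 4) = (g + (-4/3 + 2))/(4 + g) = (g + ⅔)/(4 + g) = (⅔ + g)/(4 + g))
(42*(-94))*V(8) = (42*(-94))*((⅔ + 8)/(4 + 8)) = -3948*26/(12*3) = -329*26/3 = -3948*13/18 = -8554/3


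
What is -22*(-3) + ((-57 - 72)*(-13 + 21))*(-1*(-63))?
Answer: -64950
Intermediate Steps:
-22*(-3) + ((-57 - 72)*(-13 + 21))*(-1*(-63)) = 66 - 129*8*63 = 66 - 1032*63 = 66 - 65016 = -64950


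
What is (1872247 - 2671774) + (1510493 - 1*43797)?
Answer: 667169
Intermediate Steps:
(1872247 - 2671774) + (1510493 - 1*43797) = -799527 + (1510493 - 43797) = -799527 + 1466696 = 667169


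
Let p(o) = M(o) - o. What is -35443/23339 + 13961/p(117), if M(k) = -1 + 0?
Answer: -330018053/2754002 ≈ -119.83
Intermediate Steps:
M(k) = -1
p(o) = -1 - o
-35443/23339 + 13961/p(117) = -35443/23339 + 13961/(-1 - 1*117) = -35443*1/23339 + 13961/(-1 - 117) = -35443/23339 + 13961/(-118) = -35443/23339 + 13961*(-1/118) = -35443/23339 - 13961/118 = -330018053/2754002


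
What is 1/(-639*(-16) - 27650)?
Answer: -1/17426 ≈ -5.7386e-5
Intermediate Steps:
1/(-639*(-16) - 27650) = 1/(10224 - 27650) = 1/(-17426) = -1/17426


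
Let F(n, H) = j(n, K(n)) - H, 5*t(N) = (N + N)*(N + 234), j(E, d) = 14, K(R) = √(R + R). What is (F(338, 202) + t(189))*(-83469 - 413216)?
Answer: -15790013498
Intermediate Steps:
K(R) = √2*√R (K(R) = √(2*R) = √2*√R)
t(N) = 2*N*(234 + N)/5 (t(N) = ((N + N)*(N + 234))/5 = ((2*N)*(234 + N))/5 = (2*N*(234 + N))/5 = 2*N*(234 + N)/5)
F(n, H) = 14 - H
(F(338, 202) + t(189))*(-83469 - 413216) = ((14 - 1*202) + (⅖)*189*(234 + 189))*(-83469 - 413216) = ((14 - 202) + (⅖)*189*423)*(-496685) = (-188 + 159894/5)*(-496685) = (158954/5)*(-496685) = -15790013498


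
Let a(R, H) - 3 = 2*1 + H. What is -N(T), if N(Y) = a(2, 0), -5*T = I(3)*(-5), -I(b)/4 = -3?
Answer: -5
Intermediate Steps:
I(b) = 12 (I(b) = -4*(-3) = 12)
a(R, H) = 5 + H (a(R, H) = 3 + (2*1 + H) = 3 + (2 + H) = 5 + H)
T = 12 (T = -12*(-5)/5 = -1/5*(-60) = 12)
N(Y) = 5 (N(Y) = 5 + 0 = 5)
-N(T) = -1*5 = -5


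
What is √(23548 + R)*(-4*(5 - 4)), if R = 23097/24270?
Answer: -6*√171248238190/4045 ≈ -613.83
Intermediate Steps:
R = 7699/8090 (R = 23097*(1/24270) = 7699/8090 ≈ 0.95167)
√(23548 + R)*(-4*(5 - 4)) = √(23548 + 7699/8090)*(-4*(5 - 4)) = √(190511019/8090)*(-4*1) = (3*√171248238190/8090)*(-4) = -6*√171248238190/4045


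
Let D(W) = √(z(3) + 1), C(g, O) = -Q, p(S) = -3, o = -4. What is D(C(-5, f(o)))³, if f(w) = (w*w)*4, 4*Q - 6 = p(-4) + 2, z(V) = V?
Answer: 8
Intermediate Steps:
Q = 5/4 (Q = 3/2 + (-3 + 2)/4 = 3/2 + (¼)*(-1) = 3/2 - ¼ = 5/4 ≈ 1.2500)
f(w) = 4*w² (f(w) = w²*4 = 4*w²)
C(g, O) = -5/4 (C(g, O) = -1*5/4 = -5/4)
D(W) = 2 (D(W) = √(3 + 1) = √4 = 2)
D(C(-5, f(o)))³ = 2³ = 8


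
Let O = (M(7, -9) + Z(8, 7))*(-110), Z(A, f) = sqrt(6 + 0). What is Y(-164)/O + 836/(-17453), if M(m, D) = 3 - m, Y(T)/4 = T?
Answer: -11679068/4799575 - 164*sqrt(6)/275 ≈ -3.8941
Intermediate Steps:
Y(T) = 4*T
Z(A, f) = sqrt(6)
O = 440 - 110*sqrt(6) (O = ((3 - 1*7) + sqrt(6))*(-110) = ((3 - 7) + sqrt(6))*(-110) = (-4 + sqrt(6))*(-110) = 440 - 110*sqrt(6) ≈ 170.56)
Y(-164)/O + 836/(-17453) = (4*(-164))/(440 - 110*sqrt(6)) + 836/(-17453) = -656/(440 - 110*sqrt(6)) + 836*(-1/17453) = -656/(440 - 110*sqrt(6)) - 836/17453 = -836/17453 - 656/(440 - 110*sqrt(6))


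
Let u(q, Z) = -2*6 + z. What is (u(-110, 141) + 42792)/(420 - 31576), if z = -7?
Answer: -42773/31156 ≈ -1.3729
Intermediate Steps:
u(q, Z) = -19 (u(q, Z) = -2*6 - 7 = -12 - 7 = -19)
(u(-110, 141) + 42792)/(420 - 31576) = (-19 + 42792)/(420 - 31576) = 42773/(-31156) = 42773*(-1/31156) = -42773/31156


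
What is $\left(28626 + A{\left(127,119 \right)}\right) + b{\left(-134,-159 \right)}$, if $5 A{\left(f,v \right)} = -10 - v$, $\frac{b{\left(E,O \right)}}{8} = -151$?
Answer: $\frac{136961}{5} \approx 27392.0$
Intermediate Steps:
$b{\left(E,O \right)} = -1208$ ($b{\left(E,O \right)} = 8 \left(-151\right) = -1208$)
$A{\left(f,v \right)} = -2 - \frac{v}{5}$ ($A{\left(f,v \right)} = \frac{-10 - v}{5} = -2 - \frac{v}{5}$)
$\left(28626 + A{\left(127,119 \right)}\right) + b{\left(-134,-159 \right)} = \left(28626 - \frac{129}{5}\right) - 1208 = \frac{143001}{5} - 1208 = \frac{136961}{5}$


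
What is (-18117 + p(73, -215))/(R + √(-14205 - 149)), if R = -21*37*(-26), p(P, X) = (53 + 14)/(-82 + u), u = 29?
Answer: -9699667068/10815581687 + 480134*I*√14354/10815581687 ≈ -0.89682 + 0.0053186*I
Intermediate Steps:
p(P, X) = -67/53 (p(P, X) = (53 + 14)/(-82 + 29) = 67/(-53) = 67*(-1/53) = -67/53)
R = 20202 (R = -777*(-26) = 20202)
(-18117 + p(73, -215))/(R + √(-14205 - 149)) = (-18117 - 67/53)/(20202 + √(-14205 - 149)) = -960268/(53*(20202 + √(-14354))) = -960268/(53*(20202 + I*√14354))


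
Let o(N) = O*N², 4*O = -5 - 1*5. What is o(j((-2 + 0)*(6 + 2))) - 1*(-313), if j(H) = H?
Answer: -327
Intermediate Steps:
O = -5/2 (O = (-5 - 1*5)/4 = (-5 - 5)/4 = (¼)*(-10) = -5/2 ≈ -2.5000)
o(N) = -5*N²/2
o(j((-2 + 0)*(6 + 2))) - 1*(-313) = -5*(-2 + 0)²*(6 + 2)²/2 - 1*(-313) = -5*(-2*8)²/2 + 313 = -5/2*(-16)² + 313 = -5/2*256 + 313 = -640 + 313 = -327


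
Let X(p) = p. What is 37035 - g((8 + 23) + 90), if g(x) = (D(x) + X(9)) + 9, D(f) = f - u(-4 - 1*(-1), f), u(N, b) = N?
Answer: 36893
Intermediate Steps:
D(f) = 3 + f (D(f) = f - (-4 - 1*(-1)) = f - (-4 + 1) = f - 1*(-3) = f + 3 = 3 + f)
g(x) = 21 + x (g(x) = ((3 + x) + 9) + 9 = (12 + x) + 9 = 21 + x)
37035 - g((8 + 23) + 90) = 37035 - (21 + ((8 + 23) + 90)) = 37035 - (21 + (31 + 90)) = 37035 - (21 + 121) = 37035 - 1*142 = 37035 - 142 = 36893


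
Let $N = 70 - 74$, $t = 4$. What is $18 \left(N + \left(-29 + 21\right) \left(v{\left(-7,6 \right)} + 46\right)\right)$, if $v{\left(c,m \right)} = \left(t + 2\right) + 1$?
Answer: $-7704$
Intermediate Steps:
$N = -4$
$v{\left(c,m \right)} = 7$ ($v{\left(c,m \right)} = \left(4 + 2\right) + 1 = 6 + 1 = 7$)
$18 \left(N + \left(-29 + 21\right) \left(v{\left(-7,6 \right)} + 46\right)\right) = 18 \left(-4 + \left(-29 + 21\right) \left(7 + 46\right)\right) = 18 \left(-4 - 424\right) = 18 \left(-428\right) = -7704$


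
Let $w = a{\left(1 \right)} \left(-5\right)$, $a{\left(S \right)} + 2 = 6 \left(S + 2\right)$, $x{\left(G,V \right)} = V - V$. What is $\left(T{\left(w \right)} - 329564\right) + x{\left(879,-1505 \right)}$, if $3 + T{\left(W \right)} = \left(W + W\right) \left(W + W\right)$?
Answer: $-303967$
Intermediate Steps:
$x{\left(G,V \right)} = 0$
$a{\left(S \right)} = 10 + 6 S$ ($a{\left(S \right)} = -2 + 6 \left(S + 2\right) = -2 + 6 \left(2 + S\right) = -2 + \left(12 + 6 S\right) = 10 + 6 S$)
$w = -80$ ($w = \left(10 + 6 \cdot 1\right) \left(-5\right) = \left(10 + 6\right) \left(-5\right) = 16 \left(-5\right) = -80$)
$T{\left(W \right)} = -3 + 4 W^{2}$ ($T{\left(W \right)} = -3 + \left(W + W\right) \left(W + W\right) = -3 + 2 W 2 W = -3 + 4 W^{2}$)
$\left(T{\left(w \right)} - 329564\right) + x{\left(879,-1505 \right)} = \left(\left(-3 + 4 \left(-80\right)^{2}\right) - 329564\right) + 0 = \left(\left(-3 + 4 \cdot 6400\right) - 329564\right) + 0 = \left(\left(-3 + 25600\right) - 329564\right) + 0 = \left(25597 - 329564\right) + 0 = -303967 + 0 = -303967$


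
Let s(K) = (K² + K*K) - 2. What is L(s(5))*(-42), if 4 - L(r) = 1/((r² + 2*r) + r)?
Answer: -68537/408 ≈ -167.98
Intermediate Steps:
s(K) = -2 + 2*K² (s(K) = (K² + K²) - 2 = 2*K² - 2 = -2 + 2*K²)
L(r) = 4 - 1/(r² + 3*r) (L(r) = 4 - 1/((r² + 2*r) + r) = 4 - 1/(r² + 3*r))
L(s(5))*(-42) = ((-1 + 4*(-2 + 2*5²)² + 12*(-2 + 2*5²))/((-2 + 2*5²)*(3 + (-2 + 2*5²))))*(-42) = ((-1 + 4*(-2 + 2*25)² + 12*(-2 + 2*25))/((-2 + 2*25)*(3 + (-2 + 2*25))))*(-42) = ((-1 + 4*(-2 + 50)² + 12*(-2 + 50))/((-2 + 50)*(3 + (-2 + 50))))*(-42) = ((-1 + 4*48² + 12*48)/(48*(3 + 48)))*(-42) = ((1/48)*(-1 + 4*2304 + 576)/51)*(-42) = ((1/48)*(1/51)*(-1 + 9216 + 576))*(-42) = ((1/48)*(1/51)*9791)*(-42) = (9791/2448)*(-42) = -68537/408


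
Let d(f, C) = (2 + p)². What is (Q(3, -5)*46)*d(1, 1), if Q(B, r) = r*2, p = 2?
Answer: -7360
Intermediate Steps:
Q(B, r) = 2*r
d(f, C) = 16 (d(f, C) = (2 + 2)² = 4² = 16)
(Q(3, -5)*46)*d(1, 1) = ((2*(-5))*46)*16 = -10*46*16 = -460*16 = -7360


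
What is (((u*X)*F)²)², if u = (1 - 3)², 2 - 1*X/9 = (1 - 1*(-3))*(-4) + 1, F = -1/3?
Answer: 1731891456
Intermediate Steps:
F = -⅓ (F = -1*⅓ = -⅓ ≈ -0.33333)
X = 153 (X = 18 - 9*((1 - 1*(-3))*(-4) + 1) = 18 - 9*((1 + 3)*(-4) + 1) = 18 - 9*(4*(-4) + 1) = 18 - 9*(-16 + 1) = 18 - 9*(-15) = 18 + 135 = 153)
u = 4 (u = (-2)² = 4)
(((u*X)*F)²)² = (((4*153)*(-⅓))²)² = ((612*(-⅓))²)² = ((-204)²)² = 41616² = 1731891456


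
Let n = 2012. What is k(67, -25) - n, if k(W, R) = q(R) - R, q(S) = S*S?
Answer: -1362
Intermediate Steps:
q(S) = S²
k(W, R) = R² - R
k(67, -25) - n = -25*(-1 - 25) - 1*2012 = -25*(-26) - 2012 = 650 - 2012 = -1362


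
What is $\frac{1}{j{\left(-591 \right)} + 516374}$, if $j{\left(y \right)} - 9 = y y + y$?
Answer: $\frac{1}{865073} \approx 1.156 \cdot 10^{-6}$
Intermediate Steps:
$j{\left(y \right)} = 9 + y + y^{2}$ ($j{\left(y \right)} = 9 + \left(y y + y\right) = 9 + \left(y^{2} + y\right) = 9 + \left(y + y^{2}\right) = 9 + y + y^{2}$)
$\frac{1}{j{\left(-591 \right)} + 516374} = \frac{1}{\left(9 - 591 + \left(-591\right)^{2}\right) + 516374} = \frac{1}{\left(9 - 591 + 349281\right) + 516374} = \frac{1}{348699 + 516374} = \frac{1}{865073}$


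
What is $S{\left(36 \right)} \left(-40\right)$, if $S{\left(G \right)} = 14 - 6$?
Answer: $-320$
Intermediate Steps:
$S{\left(G \right)} = 8$
$S{\left(36 \right)} \left(-40\right) = 8 \left(-40\right) = -320$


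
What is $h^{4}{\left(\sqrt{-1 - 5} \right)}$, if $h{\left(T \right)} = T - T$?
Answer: $0$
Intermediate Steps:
$h{\left(T \right)} = 0$
$h^{4}{\left(\sqrt{-1 - 5} \right)} = 0^{4} = 0$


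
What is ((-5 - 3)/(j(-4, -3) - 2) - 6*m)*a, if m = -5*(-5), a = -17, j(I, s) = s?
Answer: 12614/5 ≈ 2522.8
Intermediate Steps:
m = 25
((-5 - 3)/(j(-4, -3) - 2) - 6*m)*a = ((-5 - 3)/(-3 - 2) - 6*25)*(-17) = (-8/(-5) - 150)*(-17) = (-1/5*(-8) - 150)*(-17) = (8/5 - 150)*(-17) = -742/5*(-17) = 12614/5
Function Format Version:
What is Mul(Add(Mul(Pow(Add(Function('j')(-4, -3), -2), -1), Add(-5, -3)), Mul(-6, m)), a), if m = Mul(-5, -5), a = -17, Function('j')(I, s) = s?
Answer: Rational(12614, 5) ≈ 2522.8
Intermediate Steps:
m = 25
Mul(Add(Mul(Pow(Add(Function('j')(-4, -3), -2), -1), Add(-5, -3)), Mul(-6, m)), a) = Mul(Add(Mul(Pow(Add(-3, -2), -1), Add(-5, -3)), Mul(-6, 25)), -17) = Mul(Add(Mul(Pow(-5, -1), -8), -150), -17) = Mul(Add(Mul(Rational(-1, 5), -8), -150), -17) = Mul(Add(Rational(8, 5), -150), -17) = Mul(Rational(-742, 5), -17) = Rational(12614, 5)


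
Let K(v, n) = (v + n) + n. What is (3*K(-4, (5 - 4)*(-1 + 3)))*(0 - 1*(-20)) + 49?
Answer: 49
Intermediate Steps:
K(v, n) = v + 2*n (K(v, n) = (n + v) + n = v + 2*n)
(3*K(-4, (5 - 4)*(-1 + 3)))*(0 - 1*(-20)) + 49 = (3*(-4 + 2*((5 - 4)*(-1 + 3))))*(0 - 1*(-20)) + 49 = (3*(-4 + 2*(1*2)))*(0 + 20) + 49 = (3*(-4 + 2*2))*20 + 49 = (3*(-4 + 4))*20 + 49 = (3*0)*20 + 49 = 0*20 + 49 = 0 + 49 = 49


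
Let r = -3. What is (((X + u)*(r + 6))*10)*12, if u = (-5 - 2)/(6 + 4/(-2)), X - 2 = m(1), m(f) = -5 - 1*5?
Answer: -3510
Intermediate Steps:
m(f) = -10 (m(f) = -5 - 5 = -10)
X = -8 (X = 2 - 10 = -8)
u = -7/4 (u = -7/(6 + 4*(-½)) = -7/(6 - 2) = -7/4 ≈ -1.7500)
(((X + u)*(r + 6))*10)*12 = (((-8 - 7/4)*(-3 + 6))*10)*12 = (-39/4*3*10)*12 = -117/4*10*12 = -585/2*12 = -3510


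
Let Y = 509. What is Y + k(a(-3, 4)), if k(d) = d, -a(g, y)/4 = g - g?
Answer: 509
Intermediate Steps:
a(g, y) = 0 (a(g, y) = -4*(g - g) = -4*0 = 0)
Y + k(a(-3, 4)) = 509 + 0 = 509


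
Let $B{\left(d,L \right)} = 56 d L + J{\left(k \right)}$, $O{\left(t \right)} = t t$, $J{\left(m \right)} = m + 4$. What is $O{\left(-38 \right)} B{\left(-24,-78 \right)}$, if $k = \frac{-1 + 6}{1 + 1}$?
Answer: $151386794$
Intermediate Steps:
$k = \frac{5}{2} \approx 2.5$
$J{\left(m \right)} = 4 + m$
$O{\left(t \right)} = t^{2}$
$B{\left(d,L \right)} = \frac{13}{2} + 56 L d$ ($B{\left(d,L \right)} = 56 d L + \left(4 + \frac{5}{2}\right) = 56 L d + \frac{13}{2} = \frac{13}{2} + 56 L d$)
$O{\left(-38 \right)} B{\left(-24,-78 \right)} = \left(-38\right)^{2} \left(\frac{13}{2} + 56 \left(-78\right) \left(-24\right)\right) = 1444 \left(\frac{13}{2} + 104832\right) = 1444 \cdot \frac{209677}{2} = 151386794$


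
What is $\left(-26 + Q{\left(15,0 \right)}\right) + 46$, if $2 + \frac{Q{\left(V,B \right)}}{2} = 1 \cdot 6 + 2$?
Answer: $32$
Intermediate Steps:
$Q{\left(V,B \right)} = 12$ ($Q{\left(V,B \right)} = -4 + 2 \left(1 \cdot 6 + 2\right) = -4 + 2 \left(6 + 2\right) = -4 + 2 \cdot 8 = -4 + 16 = 12$)
$\left(-26 + Q{\left(15,0 \right)}\right) + 46 = \left(-26 + 12\right) + 46 = -14 + 46 = 32$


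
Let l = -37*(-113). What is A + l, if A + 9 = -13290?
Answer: -9118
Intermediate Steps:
A = -13299 (A = -9 - 13290 = -13299)
l = 4181
A + l = -13299 + 4181 = -9118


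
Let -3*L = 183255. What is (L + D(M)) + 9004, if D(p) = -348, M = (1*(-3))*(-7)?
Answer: -52429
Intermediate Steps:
L = -61085 (L = -⅓*183255 = -61085)
M = 21 (M = -3*(-7) = 21)
(L + D(M)) + 9004 = (-61085 - 348) + 9004 = -61433 + 9004 = -52429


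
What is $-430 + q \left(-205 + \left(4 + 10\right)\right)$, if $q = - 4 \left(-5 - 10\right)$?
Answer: $-11890$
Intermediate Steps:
$q = 60$ ($q = \left(-4\right) \left(-15\right) = 60$)
$-430 + q \left(-205 + \left(4 + 10\right)\right) = -430 + 60 \left(-205 + \left(4 + 10\right)\right) = -430 + 60 \left(-205 + 14\right) = -430 + 60 \left(-191\right) = -430 - 11460 = -11890$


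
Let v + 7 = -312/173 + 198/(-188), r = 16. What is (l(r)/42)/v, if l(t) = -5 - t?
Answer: 8131/160289 ≈ 0.050727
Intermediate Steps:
v = -160289/16262 (v = -7 + (-312/173 + 198/(-188)) = -7 + (-312*1/173 + 198*(-1/188)) = -7 + (-312/173 - 99/94) = -7 - 46455/16262 = -160289/16262 ≈ -9.8567)
(l(r)/42)/v = ((-5 - 1*16)/42)/(-160289/16262) = ((-5 - 16)*(1/42))*(-16262/160289) = -21*1/42*(-16262/160289) = -½*(-16262/160289) = 8131/160289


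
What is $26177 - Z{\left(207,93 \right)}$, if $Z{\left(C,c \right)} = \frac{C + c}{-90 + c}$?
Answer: $26077$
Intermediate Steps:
$Z{\left(C,c \right)} = \frac{C + c}{-90 + c}$
$26177 - Z{\left(207,93 \right)} = 26177 - \frac{207 + 93}{-90 + 93} = 26177 - \frac{1}{3} \cdot 300 = 26177 - 100 = 26077$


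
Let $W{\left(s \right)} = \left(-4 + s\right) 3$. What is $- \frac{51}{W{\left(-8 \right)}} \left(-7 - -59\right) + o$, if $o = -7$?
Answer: $\frac{200}{3} \approx 66.667$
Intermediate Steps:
$W{\left(s \right)} = -12 + 3 s$
$- \frac{51}{W{\left(-8 \right)}} \left(-7 - -59\right) + o = - \frac{51}{-12 + 3 \left(-8\right)} \left(-7 - -59\right) - 7 = - \frac{51}{-12 - 24} \left(-7 + 59\right) - 7 = - \frac{51}{-36} \cdot 52 - 7 = \left(-51\right) \left(- \frac{1}{36}\right) 52 - 7 = \frac{17}{12} \cdot 52 - 7 = \frac{221}{3} - 7 = \frac{200}{3}$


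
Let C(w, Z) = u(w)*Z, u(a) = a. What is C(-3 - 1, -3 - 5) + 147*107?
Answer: 15761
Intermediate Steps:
C(w, Z) = Z*w (C(w, Z) = w*Z = Z*w)
C(-3 - 1, -3 - 5) + 147*107 = (-3 - 5)*(-3 - 1) + 147*107 = -8*(-4) + 15729 = 32 + 15729 = 15761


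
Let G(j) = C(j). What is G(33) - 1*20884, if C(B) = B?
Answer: -20851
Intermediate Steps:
G(j) = j
G(33) - 1*20884 = 33 - 1*20884 = 33 - 20884 = -20851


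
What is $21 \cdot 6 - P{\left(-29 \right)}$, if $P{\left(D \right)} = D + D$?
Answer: $184$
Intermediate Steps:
$P{\left(D \right)} = 2 D$
$21 \cdot 6 - P{\left(-29 \right)} = 21 \cdot 6 - 2 \left(-29\right) = 126 - -58 = 126 + 58 = 184$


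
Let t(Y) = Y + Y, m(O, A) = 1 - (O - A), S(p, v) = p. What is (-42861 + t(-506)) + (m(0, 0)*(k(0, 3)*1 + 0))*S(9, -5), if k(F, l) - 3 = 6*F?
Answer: -43846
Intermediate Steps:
k(F, l) = 3 + 6*F
m(O, A) = 1 + A - O (m(O, A) = 1 + (A - O) = 1 + A - O)
t(Y) = 2*Y
(-42861 + t(-506)) + (m(0, 0)*(k(0, 3)*1 + 0))*S(9, -5) = (-42861 + 2*(-506)) + ((1 + 0 - 1*0)*((3 + 6*0)*1 + 0))*9 = (-42861 - 1012) + ((1 + 0 + 0)*((3 + 0)*1 + 0))*9 = -43873 + (1*(3*1 + 0))*9 = -43873 + (1*(3 + 0))*9 = -43873 + (1*3)*9 = -43873 + 3*9 = -43873 + 27 = -43846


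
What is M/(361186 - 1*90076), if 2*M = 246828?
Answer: 20569/45185 ≈ 0.45522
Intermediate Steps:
M = 123414 (M = (½)*246828 = 123414)
M/(361186 - 1*90076) = 123414/(361186 - 1*90076) = 123414/(361186 - 90076) = 123414/271110 = 123414*(1/271110) = 20569/45185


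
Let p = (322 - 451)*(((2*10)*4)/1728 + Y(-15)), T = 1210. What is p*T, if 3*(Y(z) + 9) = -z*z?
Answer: 235878005/18 ≈ 1.3104e+7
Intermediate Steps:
Y(z) = -9 - z²/3 (Y(z) = -9 + (-z*z)/3 = -9 + (-z²)/3 = -9 - z²/3)
p = 389881/36 (p = (322 - 451)*(((2*10)*4)/1728 + (-9 - ⅓*(-15)²)) = -129*((20*4)*(1/1728) + (-9 - ⅓*225)) = -129*(80*(1/1728) + (-9 - 75)) = -129*(5/108 - 84) = -129*(-9067/108) = 389881/36 ≈ 10830.)
p*T = (389881/36)*1210 = 235878005/18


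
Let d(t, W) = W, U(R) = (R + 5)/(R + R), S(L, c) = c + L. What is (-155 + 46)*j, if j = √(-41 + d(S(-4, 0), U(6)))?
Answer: -109*I*√1443/6 ≈ -690.09*I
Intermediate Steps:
S(L, c) = L + c
U(R) = (5 + R)/(2*R) (U(R) = (5 + R)/((2*R)) = (5 + R)*(1/(2*R)) = (5 + R)/(2*R))
j = I*√1443/6 (j = √(-41 + (½)*(5 + 6)/6) = √(-41 + (½)*(⅙)*11) = √(-41 + 11/12) = √(-481/12) = I*√1443/6 ≈ 6.3311*I)
(-155 + 46)*j = (-155 + 46)*(I*√1443/6) = -109*I*√1443/6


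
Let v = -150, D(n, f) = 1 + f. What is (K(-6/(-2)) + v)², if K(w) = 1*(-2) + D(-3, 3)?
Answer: 21904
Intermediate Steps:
K(w) = 2 (K(w) = 1*(-2) + (1 + 3) = -2 + 4 = 2)
(K(-6/(-2)) + v)² = (2 - 150)² = (-148)² = 21904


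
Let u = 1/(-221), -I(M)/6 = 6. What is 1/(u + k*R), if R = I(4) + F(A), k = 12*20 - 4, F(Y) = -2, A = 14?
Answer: -221/1981929 ≈ -0.00011151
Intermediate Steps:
I(M) = -36 (I(M) = -6*6 = -36)
u = -1/221 ≈ -0.0045249
k = 236 (k = 240 - 4 = 236)
R = -38 (R = -36 - 2 = -38)
1/(u + k*R) = 1/(-1/221 + 236*(-38)) = 1/(-1/221 - 8968) = 1/(-1981929/221) = -221/1981929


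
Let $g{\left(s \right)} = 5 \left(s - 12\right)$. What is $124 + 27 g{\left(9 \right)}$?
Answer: $-281$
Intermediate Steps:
$g{\left(s \right)} = -60 + 5 s$ ($g{\left(s \right)} = 5 \left(-12 + s\right) = -60 + 5 s$)
$124 + 27 g{\left(9 \right)} = 124 + 27 \left(-60 + 5 \cdot 9\right) = 124 + 27 \left(-60 + 45\right) = 124 + 27 \left(-15\right) = 124 - 405 = -281$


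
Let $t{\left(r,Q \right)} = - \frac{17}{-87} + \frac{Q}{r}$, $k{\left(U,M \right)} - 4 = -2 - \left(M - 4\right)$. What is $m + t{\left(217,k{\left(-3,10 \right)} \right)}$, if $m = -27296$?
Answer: $- \frac{515317843}{18879} \approx -27296.0$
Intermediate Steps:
$k{\left(U,M \right)} = 6 - M$ ($k{\left(U,M \right)} = 4 - \left(-2 + M\right) = 6 - M$)
$t{\left(r,Q \right)} = \frac{17}{87} + \frac{Q}{r}$ ($t{\left(r,Q \right)} = \left(-17\right) \left(- \frac{1}{87}\right) + \frac{Q}{r} = \frac{17}{87} + \frac{Q}{r}$)
$m + t{\left(217,k{\left(-3,10 \right)} \right)} = -27296 + \left(\frac{17}{87} + \frac{6 - 10}{217}\right) = -27296 + \left(\frac{17}{87} + \left(6 - 10\right) \frac{1}{217}\right) = -27296 + \left(\frac{17}{87} - \frac{4}{217}\right) = -27296 + \frac{3341}{18879} = - \frac{515317843}{18879}$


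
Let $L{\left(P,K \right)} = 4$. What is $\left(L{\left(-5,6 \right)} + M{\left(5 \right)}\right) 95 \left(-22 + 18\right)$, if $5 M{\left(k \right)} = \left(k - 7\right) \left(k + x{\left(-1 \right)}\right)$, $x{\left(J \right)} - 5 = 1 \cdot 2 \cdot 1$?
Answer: $304$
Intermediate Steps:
$x{\left(J \right)} = 7$ ($x{\left(J \right)} = 5 + 1 \cdot 2 \cdot 1 = 5 + 2 \cdot 1 = 5 + 2 = 7$)
$M{\left(k \right)} = \frac{\left(-7 + k\right) \left(7 + k\right)}{5}$ ($M{\left(k \right)} = \frac{\left(k - 7\right) \left(k + 7\right)}{5} = \frac{\left(-7 + k\right) \left(7 + k\right)}{5}$)
$\left(L{\left(-5,6 \right)} + M{\left(5 \right)}\right) 95 \left(-22 + 18\right) = \left(4 - \left(\frac{49}{5} - \frac{5^{2}}{5}\right)\right) 95 \left(-22 + 18\right) = \left(4 + \left(- \frac{49}{5} + \frac{1}{5} \cdot 25\right)\right) 95 \left(-4\right) = \left(4 + \left(- \frac{49}{5} + 5\right)\right) 95 \left(-4\right) = \left(4 - \frac{24}{5}\right) 95 \left(-4\right) = \left(- \frac{4}{5}\right) 95 \left(-4\right) = \left(-76\right) \left(-4\right) = 304$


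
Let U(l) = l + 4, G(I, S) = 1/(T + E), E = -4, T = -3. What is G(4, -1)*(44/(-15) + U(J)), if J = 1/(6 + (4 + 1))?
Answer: -191/1155 ≈ -0.16537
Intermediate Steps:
G(I, S) = -⅐ (G(I, S) = 1/(-3 - 4) = 1/(-7) = -⅐)
J = 1/11 (J = 1/(6 + 5) = 1/11 ≈ 0.090909)
U(l) = 4 + l
G(4, -1)*(44/(-15) + U(J)) = -(44/(-15) + (4 + 1/11))/7 = -(44*(-1/15) + 45/11)/7 = -(-44/15 + 45/11)/7 = -⅐*191/165 = -191/1155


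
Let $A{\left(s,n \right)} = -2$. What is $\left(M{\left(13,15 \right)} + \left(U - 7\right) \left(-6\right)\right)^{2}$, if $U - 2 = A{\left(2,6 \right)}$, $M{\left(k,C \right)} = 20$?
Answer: $3844$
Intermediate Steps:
$U = 0$ ($U = 2 - 2 = 0$)
$\left(M{\left(13,15 \right)} + \left(U - 7\right) \left(-6\right)\right)^{2} = \left(20 + \left(0 - 7\right) \left(-6\right)\right)^{2} = \left(20 - -42\right)^{2} = \left(20 + 42\right)^{2} = 62^{2} = 3844$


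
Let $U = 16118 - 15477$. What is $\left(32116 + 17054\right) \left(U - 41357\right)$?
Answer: $-2002005720$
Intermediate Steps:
$U = 641$ ($U = 16118 - 15477 = 641$)
$\left(32116 + 17054\right) \left(U - 41357\right) = \left(32116 + 17054\right) \left(641 - 41357\right) = 49170 \left(-40716\right) = -2002005720$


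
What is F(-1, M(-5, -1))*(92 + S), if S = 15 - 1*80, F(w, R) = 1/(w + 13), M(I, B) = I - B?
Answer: 9/4 ≈ 2.2500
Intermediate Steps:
F(w, R) = 1/(13 + w)
S = -65 (S = 15 - 80 = -65)
F(-1, M(-5, -1))*(92 + S) = (92 - 65)/(13 - 1) = 27/12 = (1/12)*27 = 9/4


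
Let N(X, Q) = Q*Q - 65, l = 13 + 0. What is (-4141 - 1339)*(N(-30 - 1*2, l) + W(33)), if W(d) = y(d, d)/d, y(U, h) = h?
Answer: -575400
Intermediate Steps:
W(d) = 1 (W(d) = d/d = 1)
l = 13
N(X, Q) = -65 + Q² (N(X, Q) = Q² - 65 = -65 + Q²)
(-4141 - 1339)*(N(-30 - 1*2, l) + W(33)) = (-4141 - 1339)*((-65 + 13²) + 1) = -5480*((-65 + 169) + 1) = -5480*(104 + 1) = -5480*105 = -575400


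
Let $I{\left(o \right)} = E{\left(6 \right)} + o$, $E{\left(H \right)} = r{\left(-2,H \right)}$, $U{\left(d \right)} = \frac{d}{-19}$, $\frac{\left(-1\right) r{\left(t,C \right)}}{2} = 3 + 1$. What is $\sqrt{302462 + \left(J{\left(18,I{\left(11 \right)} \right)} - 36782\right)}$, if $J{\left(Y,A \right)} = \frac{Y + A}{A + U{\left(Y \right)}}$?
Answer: $\frac{\sqrt{44901649}}{13} \approx 515.45$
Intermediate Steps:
$r{\left(t,C \right)} = -8$ ($r{\left(t,C \right)} = - 2 \left(3 + 1\right) = \left(-2\right) 4 = -8$)
$U{\left(d \right)} = - \frac{d}{19}$ ($U{\left(d \right)} = d \left(- \frac{1}{19}\right) = - \frac{d}{19}$)
$E{\left(H \right)} = -8$
$I{\left(o \right)} = -8 + o$
$J{\left(Y,A \right)} = \frac{A + Y}{A - \frac{Y}{19}}$ ($J{\left(Y,A \right)} = \frac{Y + A}{A - \frac{Y}{19}} = \frac{A + Y}{A - \frac{Y}{19}}$)
$\sqrt{302462 + \left(J{\left(18,I{\left(11 \right)} \right)} - 36782\right)} = \sqrt{302462 - \left(36782 - \frac{19 \left(\left(-8 + 11\right) + 18\right)}{\left(-1\right) 18 + 19 \left(-8 + 11\right)}\right)} = \sqrt{302462 - \left(36782 - \frac{19 \left(3 + 18\right)}{-18 + 19 \cdot 3}\right)} = \sqrt{302462 - \left(36782 - 19 \frac{1}{-18 + 57} \cdot 21\right)} = \sqrt{302462 - \left(36782 - 19 \cdot \frac{1}{39} \cdot 21\right)} = \sqrt{302462 - \left(36782 - \frac{133}{13}\right)} = \sqrt{302462 + \left(\frac{133}{13} - 36782\right)} = \sqrt{302462 - \frac{478033}{13}} = \sqrt{\frac{3453973}{13}} = \frac{\sqrt{44901649}}{13}$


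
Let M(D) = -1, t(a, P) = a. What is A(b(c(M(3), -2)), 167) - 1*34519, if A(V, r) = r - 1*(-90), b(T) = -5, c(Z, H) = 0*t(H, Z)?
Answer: -34262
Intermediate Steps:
c(Z, H) = 0 (c(Z, H) = 0*H = 0)
A(V, r) = 90 + r (A(V, r) = r + 90 = 90 + r)
A(b(c(M(3), -2)), 167) - 1*34519 = (90 + 167) - 1*34519 = 257 - 34519 = -34262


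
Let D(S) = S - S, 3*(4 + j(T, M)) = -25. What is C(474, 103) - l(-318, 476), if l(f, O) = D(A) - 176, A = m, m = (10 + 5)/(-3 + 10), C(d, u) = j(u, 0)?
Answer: 491/3 ≈ 163.67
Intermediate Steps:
j(T, M) = -37/3 (j(T, M) = -4 + (⅓)*(-25) = -4 - 25/3 = -37/3)
C(d, u) = -37/3
m = 15/7 ≈ 2.1429
A = 15/7 ≈ 2.1429
D(S) = 0
l(f, O) = -176 (l(f, O) = 0 - 176 = -176)
C(474, 103) - l(-318, 476) = -37/3 - 1*(-176) = -37/3 + 176 = 491/3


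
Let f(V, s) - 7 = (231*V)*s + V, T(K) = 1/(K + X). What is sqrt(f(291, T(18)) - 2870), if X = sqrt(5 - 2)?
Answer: sqrt(-2572 + 67221/(18 + sqrt(3))) ≈ 28.891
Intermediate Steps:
X = sqrt(3) ≈ 1.7320
T(K) = 1/(K + sqrt(3))
f(V, s) = 7 + V + 231*V*s (f(V, s) = 7 + ((231*V)*s + V) = 7 + (231*V*s + V) = 7 + (V + 231*V*s) = 7 + V + 231*V*s)
sqrt(f(291, T(18)) - 2870) = sqrt((7 + 291 + 231*291/(18 + sqrt(3))) - 2870) = sqrt((7 + 291 + 67221/(18 + sqrt(3))) - 2870) = sqrt((298 + 67221/(18 + sqrt(3))) - 2870) = sqrt(-2572 + 67221/(18 + sqrt(3)))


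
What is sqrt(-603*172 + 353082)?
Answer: sqrt(249366) ≈ 499.37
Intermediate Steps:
sqrt(-603*172 + 353082) = sqrt(-103716 + 353082) = sqrt(249366)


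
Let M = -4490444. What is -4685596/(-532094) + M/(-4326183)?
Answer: 11330042034902/1150968008601 ≈ 9.8439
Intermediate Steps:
-4685596/(-532094) + M/(-4326183) = -4685596/(-532094) - 4490444/(-4326183) = -4685596*(-1/532094) - 4490444*(-1/4326183) = 2342798/266047 + 4490444/4326183 = 11330042034902/1150968008601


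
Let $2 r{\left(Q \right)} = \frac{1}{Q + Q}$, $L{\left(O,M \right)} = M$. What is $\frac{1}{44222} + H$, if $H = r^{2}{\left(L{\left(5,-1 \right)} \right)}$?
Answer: $\frac{22119}{353776} \approx 0.062523$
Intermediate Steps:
$r{\left(Q \right)} = \frac{1}{4 Q}$ ($r{\left(Q \right)} = \frac{1}{2 \left(Q + Q\right)} = \frac{1}{2 \cdot 2 Q} = \frac{\frac{1}{2} \frac{1}{Q}}{2} = \frac{1}{4 Q}$)
$H = \frac{1}{16}$ ($H = \left(\frac{1}{4 \left(-1\right)}\right)^{2} = \left(\frac{1}{4} \left(-1\right)\right)^{2} = \left(- \frac{1}{4}\right)^{2} = \frac{1}{16} \approx 0.0625$)
$\frac{1}{44222} + H = \frac{1}{44222} + \frac{1}{16} = \frac{22119}{353776}$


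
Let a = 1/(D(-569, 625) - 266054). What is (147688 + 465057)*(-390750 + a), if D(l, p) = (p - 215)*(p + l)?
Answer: -58204022857085245/243094 ≈ -2.3943e+11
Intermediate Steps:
D(l, p) = (-215 + p)*(l + p)
a = -1/243094 (a = 1/((625² - 215*(-569) - 215*625 - 569*625) - 266054) = 1/((390625 + 122335 - 134375 - 355625) - 266054) = 1/(22960 - 266054) = 1/(-243094) = -1/243094 ≈ -4.1136e-6)
(147688 + 465057)*(-390750 + a) = (147688 + 465057)*(-390750 - 1/243094) = 612745*(-94988980501/243094) = -58204022857085245/243094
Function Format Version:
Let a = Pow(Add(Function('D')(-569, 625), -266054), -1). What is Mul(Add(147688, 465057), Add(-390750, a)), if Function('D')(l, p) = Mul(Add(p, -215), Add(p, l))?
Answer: Rational(-58204022857085245, 243094) ≈ -2.3943e+11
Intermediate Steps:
Function('D')(l, p) = Mul(Add(-215, p), Add(l, p))
a = Rational(-1, 243094) (a = Pow(Add(Add(Pow(625, 2), Mul(-215, -569), Mul(-215, 625), Mul(-569, 625)), -266054), -1) = Pow(Add(Add(390625, 122335, -134375, -355625), -266054), -1) = Pow(Add(22960, -266054), -1) = Pow(-243094, -1) = Rational(-1, 243094) ≈ -4.1136e-6)
Mul(Add(147688, 465057), Add(-390750, a)) = Mul(Add(147688, 465057), Add(-390750, Rational(-1, 243094))) = Mul(612745, Rational(-94988980501, 243094)) = Rational(-58204022857085245, 243094)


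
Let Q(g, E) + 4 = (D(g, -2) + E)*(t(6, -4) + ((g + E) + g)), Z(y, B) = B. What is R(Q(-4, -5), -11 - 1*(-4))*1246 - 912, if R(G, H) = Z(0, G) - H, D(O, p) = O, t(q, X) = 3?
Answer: 114966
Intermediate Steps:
Q(g, E) = -4 + (E + g)*(3 + E + 2*g) (Q(g, E) = -4 + (g + E)*(3 + ((g + E) + g)) = -4 + (E + g)*(3 + ((E + g) + g)) = -4 + (E + g)*(3 + (E + 2*g)) = -4 + (E + g)*(3 + E + 2*g))
R(G, H) = G - H
R(Q(-4, -5), -11 - 1*(-4))*1246 - 912 = ((-4 + (-5)² + 2*(-4)² + 3*(-5) + 3*(-4) + 3*(-5)*(-4)) - (-11 - 1*(-4)))*1246 - 912 = ((-4 + 25 + 2*16 - 15 - 12 + 60) - (-11 + 4))*1246 - 912 = ((-4 + 25 + 32 - 15 - 12 + 60) - 1*(-7))*1246 - 912 = (86 + 7)*1246 - 912 = 93*1246 - 912 = 115878 - 912 = 114966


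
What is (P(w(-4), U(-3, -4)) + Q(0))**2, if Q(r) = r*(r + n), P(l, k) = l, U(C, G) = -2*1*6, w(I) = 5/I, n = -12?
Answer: 25/16 ≈ 1.5625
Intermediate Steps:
U(C, G) = -12 (U(C, G) = -2*6 = -12)
Q(r) = r*(-12 + r) (Q(r) = r*(r - 12) = r*(-12 + r))
(P(w(-4), U(-3, -4)) + Q(0))**2 = (5/(-4) + 0*(-12 + 0))**2 = (5*(-1/4) + 0*(-12))**2 = (-5/4 + 0)**2 = (-5/4)**2 = 25/16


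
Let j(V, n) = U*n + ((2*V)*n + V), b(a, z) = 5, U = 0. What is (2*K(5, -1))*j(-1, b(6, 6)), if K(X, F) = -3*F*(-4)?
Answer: 264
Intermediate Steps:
K(X, F) = 12*F
j(V, n) = V + 2*V*n (j(V, n) = 0*n + ((2*V)*n + V) = 0 + (2*V*n + V) = 0 + (V + 2*V*n) = V + 2*V*n)
(2*K(5, -1))*j(-1, b(6, 6)) = (2*(12*(-1)))*(-(1 + 2*5)) = (2*(-12))*(-(1 + 10)) = -(-24)*11 = -24*(-11) = 264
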